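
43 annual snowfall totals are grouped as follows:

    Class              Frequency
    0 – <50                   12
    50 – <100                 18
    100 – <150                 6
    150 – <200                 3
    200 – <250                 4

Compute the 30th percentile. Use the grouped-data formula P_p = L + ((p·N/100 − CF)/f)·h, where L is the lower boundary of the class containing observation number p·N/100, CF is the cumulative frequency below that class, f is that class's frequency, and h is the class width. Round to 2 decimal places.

52.50

N = 43; target position k = 30/100 · 43 = 12.9.
Cumulative frequencies: 12, 30, 36, 39, 43.
Observation 12.9 falls in the class 50 – <100.
L = 50, CF = 12, f = 18, h = 50.
P30 = 50 + ((12.9 − 12)/18)·50 = 50 + 2.5 = 52.5.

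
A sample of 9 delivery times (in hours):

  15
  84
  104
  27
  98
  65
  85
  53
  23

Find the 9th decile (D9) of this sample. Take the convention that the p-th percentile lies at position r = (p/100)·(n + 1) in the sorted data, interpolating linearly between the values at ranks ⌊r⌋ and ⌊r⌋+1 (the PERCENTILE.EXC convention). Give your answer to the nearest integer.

Sorted: 15, 23, 27, 53, 65, 84, 85, 98, 104.
n = 9.
r = (90/100)·(9 + 1) = 9.
r is an integer, so P90 is the value at rank 9: 104.

104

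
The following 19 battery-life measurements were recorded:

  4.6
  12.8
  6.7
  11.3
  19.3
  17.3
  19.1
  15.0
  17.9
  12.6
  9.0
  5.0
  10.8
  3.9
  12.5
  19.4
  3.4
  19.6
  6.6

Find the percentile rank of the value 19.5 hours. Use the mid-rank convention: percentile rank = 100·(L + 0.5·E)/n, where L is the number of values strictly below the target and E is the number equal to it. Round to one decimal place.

Sorted: 3.4, 3.9, 4.6, 5.0, 6.6, 6.7, 9.0, 10.8, 11.3, 12.5, 12.6, 12.8, 15.0, 17.3, 17.9, 19.1, 19.3, 19.4, 19.6.
Count below 19.5: L = 18; count equal: E = 0; n = 19.
Percentile rank = 100·(18 + 0.5·0)/19 = 100·18/19 = 94.74.

94.7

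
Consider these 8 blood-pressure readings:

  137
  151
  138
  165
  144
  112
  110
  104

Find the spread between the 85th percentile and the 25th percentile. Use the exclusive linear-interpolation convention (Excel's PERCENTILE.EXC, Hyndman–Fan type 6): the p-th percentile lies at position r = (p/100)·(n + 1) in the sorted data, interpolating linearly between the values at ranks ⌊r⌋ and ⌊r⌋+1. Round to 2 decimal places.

49.60

Sorted: 104, 110, 112, 137, 138, 144, 151, 165.
n = 8.
P25: r = 2.25; ranks 2–3 are 110, 112; interpolating gives 110.5.
P85: r = 7.65; ranks 7–8 are 151, 165; interpolating gives 160.1.
Difference: 160.1 − 110.5 = 49.6.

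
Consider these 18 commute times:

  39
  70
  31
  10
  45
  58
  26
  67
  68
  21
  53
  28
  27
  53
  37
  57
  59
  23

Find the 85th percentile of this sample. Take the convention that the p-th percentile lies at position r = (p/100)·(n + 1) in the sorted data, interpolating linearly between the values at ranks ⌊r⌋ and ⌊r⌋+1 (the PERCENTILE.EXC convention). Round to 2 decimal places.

Sorted: 10, 21, 23, 26, 27, 28, 31, 37, 39, 45, 53, 53, 57, 58, 59, 67, 68, 70.
n = 18.
r = (85/100)·(18 + 1) = 16.15.
Rank 16 is 67 and rank 17 is 68.
Interpolate: 67 + 0.15·(68 − 67) = 67 + 0.15·1 = 67.15.

67.15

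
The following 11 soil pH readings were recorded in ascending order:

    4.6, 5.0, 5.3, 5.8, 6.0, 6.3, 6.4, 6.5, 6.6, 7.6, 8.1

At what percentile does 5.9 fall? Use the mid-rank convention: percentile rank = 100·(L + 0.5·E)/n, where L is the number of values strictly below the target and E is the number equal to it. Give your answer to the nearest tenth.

36.4

Count below 5.9: L = 4; count equal: E = 0; n = 11.
Percentile rank = 100·(4 + 0.5·0)/11 = 100·4/11 = 36.36.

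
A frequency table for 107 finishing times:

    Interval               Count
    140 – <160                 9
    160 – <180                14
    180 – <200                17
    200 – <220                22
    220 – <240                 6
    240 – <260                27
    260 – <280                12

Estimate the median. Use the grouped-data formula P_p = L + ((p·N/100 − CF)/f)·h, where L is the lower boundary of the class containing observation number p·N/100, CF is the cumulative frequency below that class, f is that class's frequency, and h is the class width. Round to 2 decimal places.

212.27

N = 107; target position k = 50/100 · 107 = 53.5.
Cumulative frequencies: 9, 23, 40, 62, 68, 95, 107.
Observation 53.5 falls in the class 200 – <220.
L = 200, CF = 40, f = 22, h = 20.
P50 = 200 + ((53.5 − 40)/22)·20 = 200 + 12.2727 = 212.273.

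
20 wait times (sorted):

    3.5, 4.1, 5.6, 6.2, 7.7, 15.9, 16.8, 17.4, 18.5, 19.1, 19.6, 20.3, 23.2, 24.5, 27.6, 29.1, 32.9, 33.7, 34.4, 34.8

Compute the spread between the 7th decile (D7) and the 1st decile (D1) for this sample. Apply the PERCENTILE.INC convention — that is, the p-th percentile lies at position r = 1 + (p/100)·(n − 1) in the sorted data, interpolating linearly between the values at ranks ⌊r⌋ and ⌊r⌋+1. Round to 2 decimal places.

n = 20.
P10: r = 2.9; ranks 2–3 are 4.1, 5.6; interpolating gives 5.45.
P70: r = 14.3; ranks 14–15 are 24.5, 27.6; interpolating gives 25.43.
Difference: 25.43 − 5.45 = 19.98.

19.98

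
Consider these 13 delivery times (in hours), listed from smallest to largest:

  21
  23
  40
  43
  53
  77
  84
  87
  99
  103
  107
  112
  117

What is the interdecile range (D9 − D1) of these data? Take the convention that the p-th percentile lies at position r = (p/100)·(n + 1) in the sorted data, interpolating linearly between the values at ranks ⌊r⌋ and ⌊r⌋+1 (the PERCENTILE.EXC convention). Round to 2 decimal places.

n = 13.
P10: r = 1.4; ranks 1–2 are 21, 23; interpolating gives 21.8.
P90: r = 12.6; ranks 12–13 are 112, 117; interpolating gives 115.
Difference: 115 − 21.8 = 93.2.

93.20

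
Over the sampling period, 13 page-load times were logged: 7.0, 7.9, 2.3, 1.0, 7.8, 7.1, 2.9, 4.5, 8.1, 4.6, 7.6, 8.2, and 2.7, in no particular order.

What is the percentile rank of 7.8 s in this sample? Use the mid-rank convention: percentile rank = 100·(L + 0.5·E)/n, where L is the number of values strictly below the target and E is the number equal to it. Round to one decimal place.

73.1

Sorted: 1.0, 2.3, 2.7, 2.9, 4.5, 4.6, 7.0, 7.1, 7.6, 7.8, 7.9, 8.1, 8.2.
Count below 7.8: L = 9; count equal: E = 1; n = 13.
Percentile rank = 100·(9 + 0.5·1)/13 = 100·9.5/13 = 73.08.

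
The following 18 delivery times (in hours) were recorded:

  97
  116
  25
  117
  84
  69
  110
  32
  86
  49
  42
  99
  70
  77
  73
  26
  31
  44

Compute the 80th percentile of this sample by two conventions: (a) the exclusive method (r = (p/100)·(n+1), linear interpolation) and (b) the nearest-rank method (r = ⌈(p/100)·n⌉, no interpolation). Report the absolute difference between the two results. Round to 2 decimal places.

2.20

Sorted: 25, 26, 31, 32, 42, 44, 49, 69, 70, 73, 77, 84, 86, 97, 99, 110, 116, 117.
n = 18.
(a) r = 15.2; between ranks 15 (99) and 16 (110): 101.2.
(b) the nearest-rank method: rank 15 → 99.
|101.2 − 99| = 2.2.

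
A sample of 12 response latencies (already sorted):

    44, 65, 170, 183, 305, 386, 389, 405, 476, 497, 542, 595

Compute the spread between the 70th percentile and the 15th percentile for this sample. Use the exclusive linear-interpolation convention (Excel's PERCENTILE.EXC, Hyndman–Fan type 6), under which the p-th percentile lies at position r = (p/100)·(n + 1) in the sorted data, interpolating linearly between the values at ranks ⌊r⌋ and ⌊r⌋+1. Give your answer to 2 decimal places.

414.15

n = 12.
P15: r = 1.95; ranks 1–2 are 44, 65; interpolating gives 63.95.
P70: r = 9.1; ranks 9–10 are 476, 497; interpolating gives 478.1.
Difference: 478.1 − 63.95 = 414.15.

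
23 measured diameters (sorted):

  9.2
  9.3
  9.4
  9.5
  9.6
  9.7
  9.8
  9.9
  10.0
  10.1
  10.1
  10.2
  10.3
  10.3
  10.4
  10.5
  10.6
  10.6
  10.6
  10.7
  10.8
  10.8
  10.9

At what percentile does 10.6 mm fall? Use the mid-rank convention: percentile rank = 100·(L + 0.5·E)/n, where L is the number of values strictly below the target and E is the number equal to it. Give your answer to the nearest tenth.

76.1

Count below 10.6: L = 16; count equal: E = 3; n = 23.
Percentile rank = 100·(16 + 0.5·3)/23 = 100·17.5/23 = 76.09.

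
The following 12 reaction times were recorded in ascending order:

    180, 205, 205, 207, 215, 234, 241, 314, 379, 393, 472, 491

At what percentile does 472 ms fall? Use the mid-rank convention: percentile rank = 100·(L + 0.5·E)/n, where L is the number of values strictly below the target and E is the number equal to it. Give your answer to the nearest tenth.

87.5

Count below 472: L = 10; count equal: E = 1; n = 12.
Percentile rank = 100·(10 + 0.5·1)/12 = 100·10.5/12 = 87.5.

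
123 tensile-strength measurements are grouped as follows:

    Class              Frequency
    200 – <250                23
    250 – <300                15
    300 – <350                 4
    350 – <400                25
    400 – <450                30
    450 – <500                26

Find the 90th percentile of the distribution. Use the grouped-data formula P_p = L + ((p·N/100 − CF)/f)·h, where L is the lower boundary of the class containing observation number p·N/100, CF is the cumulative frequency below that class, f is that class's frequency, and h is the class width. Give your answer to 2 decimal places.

N = 123; target position k = 90/100 · 123 = 110.7.
Cumulative frequencies: 23, 38, 42, 67, 97, 123.
Observation 110.7 falls in the class 450 – <500.
L = 450, CF = 97, f = 26, h = 50.
P90 = 450 + ((110.7 − 97)/26)·50 = 450 + 26.3462 = 476.346.

476.35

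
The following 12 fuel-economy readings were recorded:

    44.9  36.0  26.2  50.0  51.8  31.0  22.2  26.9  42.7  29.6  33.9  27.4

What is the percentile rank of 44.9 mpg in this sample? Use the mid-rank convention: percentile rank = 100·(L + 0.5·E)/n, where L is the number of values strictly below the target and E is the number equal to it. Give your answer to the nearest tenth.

Sorted: 22.2, 26.2, 26.9, 27.4, 29.6, 31.0, 33.9, 36.0, 42.7, 44.9, 50.0, 51.8.
Count below 44.9: L = 9; count equal: E = 1; n = 12.
Percentile rank = 100·(9 + 0.5·1)/12 = 100·9.5/12 = 79.17.

79.2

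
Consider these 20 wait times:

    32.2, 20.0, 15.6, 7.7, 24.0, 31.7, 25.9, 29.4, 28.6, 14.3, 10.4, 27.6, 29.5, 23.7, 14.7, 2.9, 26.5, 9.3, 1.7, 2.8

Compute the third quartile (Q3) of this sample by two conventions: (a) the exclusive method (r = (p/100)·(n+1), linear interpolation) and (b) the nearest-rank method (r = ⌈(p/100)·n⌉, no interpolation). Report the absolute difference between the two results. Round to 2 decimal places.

0.75

Sorted: 1.7, 2.8, 2.9, 7.7, 9.3, 10.4, 14.3, 14.7, 15.6, 20.0, 23.7, 24.0, 25.9, 26.5, 27.6, 28.6, 29.4, 29.5, 31.7, 32.2.
n = 20.
(a) r = 15.75; between ranks 15 (27.6) and 16 (28.6): 28.35.
(b) the nearest-rank method: rank 15 → 27.6.
|28.35 − 27.6| = 0.75.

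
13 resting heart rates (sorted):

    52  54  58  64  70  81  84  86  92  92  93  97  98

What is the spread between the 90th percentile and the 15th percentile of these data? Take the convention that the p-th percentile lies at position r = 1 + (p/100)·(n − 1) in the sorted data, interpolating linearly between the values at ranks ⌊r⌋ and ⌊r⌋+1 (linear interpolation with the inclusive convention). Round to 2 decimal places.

n = 13.
P15: r = 2.8; ranks 2–3 are 54, 58; interpolating gives 57.2.
P90: r = 11.8; ranks 11–12 are 93, 97; interpolating gives 96.2.
Difference: 96.2 − 57.2 = 39.

39.00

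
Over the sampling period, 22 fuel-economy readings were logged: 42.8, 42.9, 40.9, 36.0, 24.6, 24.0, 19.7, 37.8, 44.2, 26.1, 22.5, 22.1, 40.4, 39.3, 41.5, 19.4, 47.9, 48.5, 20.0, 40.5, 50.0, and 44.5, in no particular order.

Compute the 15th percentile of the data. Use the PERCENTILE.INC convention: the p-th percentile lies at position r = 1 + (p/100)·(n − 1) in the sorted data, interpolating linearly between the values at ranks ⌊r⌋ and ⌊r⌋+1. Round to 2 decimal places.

Sorted: 19.4, 19.7, 20.0, 22.1, 22.5, 24.0, 24.6, 26.1, 36.0, 37.8, 39.3, 40.4, 40.5, 40.9, 41.5, 42.8, 42.9, 44.2, 44.5, 47.9, 48.5, 50.0.
n = 22.
r = 1 + (15/100)·(22 − 1) = 1 + 3.15 = 4.15.
Rank 4 is 22.1 and rank 5 is 22.5.
Interpolate: 22.1 + 0.15·(22.5 − 22.1) = 22.1 + 0.15·0.4 = 22.16.

22.16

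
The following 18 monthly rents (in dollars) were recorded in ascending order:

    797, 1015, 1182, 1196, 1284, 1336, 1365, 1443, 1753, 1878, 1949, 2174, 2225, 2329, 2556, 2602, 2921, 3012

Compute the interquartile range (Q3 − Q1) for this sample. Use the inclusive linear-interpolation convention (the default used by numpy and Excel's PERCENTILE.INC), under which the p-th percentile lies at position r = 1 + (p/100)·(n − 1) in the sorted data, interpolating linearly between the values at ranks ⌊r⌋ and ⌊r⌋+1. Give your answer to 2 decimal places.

n = 18.
P25: r = 5.25; ranks 5–6 are 1284, 1336; interpolating gives 1297.
P75: r = 13.75; ranks 13–14 are 2225, 2329; interpolating gives 2303.
Difference: 2303 − 1297 = 1006.

1006.00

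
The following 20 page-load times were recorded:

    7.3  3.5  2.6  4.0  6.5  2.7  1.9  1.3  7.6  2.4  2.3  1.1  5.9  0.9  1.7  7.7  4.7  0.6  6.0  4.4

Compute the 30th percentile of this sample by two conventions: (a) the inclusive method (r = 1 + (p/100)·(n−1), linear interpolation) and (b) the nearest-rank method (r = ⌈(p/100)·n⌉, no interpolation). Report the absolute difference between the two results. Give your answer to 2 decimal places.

Sorted: 0.6, 0.9, 1.1, 1.3, 1.7, 1.9, 2.3, 2.4, 2.6, 2.7, 3.5, 4.0, 4.4, 4.7, 5.9, 6.0, 6.5, 7.3, 7.6, 7.7.
n = 20.
(a) r = 6.7; between ranks 6 (1.9) and 7 (2.3): 2.18.
(b) the nearest-rank method: rank 6 → 1.9.
|2.18 − 1.9| = 0.28.

0.28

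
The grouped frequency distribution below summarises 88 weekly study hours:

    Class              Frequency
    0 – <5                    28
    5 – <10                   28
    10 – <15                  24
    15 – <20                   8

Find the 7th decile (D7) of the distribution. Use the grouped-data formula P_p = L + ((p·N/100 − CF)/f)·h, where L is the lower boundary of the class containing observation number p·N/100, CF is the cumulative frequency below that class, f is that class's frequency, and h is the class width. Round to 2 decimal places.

N = 88; target position k = 70/100 · 88 = 61.6.
Cumulative frequencies: 28, 56, 80, 88.
Observation 61.6 falls in the class 10 – <15.
L = 10, CF = 56, f = 24, h = 5.
P70 = 10 + ((61.6 − 56)/24)·5 = 10 + 1.16667 = 11.1667.

11.17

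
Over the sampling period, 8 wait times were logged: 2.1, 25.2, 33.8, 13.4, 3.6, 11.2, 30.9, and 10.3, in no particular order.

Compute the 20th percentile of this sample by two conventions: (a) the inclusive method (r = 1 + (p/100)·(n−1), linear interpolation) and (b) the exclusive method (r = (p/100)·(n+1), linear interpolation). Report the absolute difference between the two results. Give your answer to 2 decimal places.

2.98

Sorted: 2.1, 3.6, 10.3, 11.2, 13.4, 25.2, 30.9, 33.8.
n = 8.
(a) r = 2.4; between ranks 2 (3.6) and 3 (10.3): 6.28.
(b) r = 1.8; between ranks 1 (2.1) and 2 (3.6): 3.3.
|6.28 − 3.3| = 2.98.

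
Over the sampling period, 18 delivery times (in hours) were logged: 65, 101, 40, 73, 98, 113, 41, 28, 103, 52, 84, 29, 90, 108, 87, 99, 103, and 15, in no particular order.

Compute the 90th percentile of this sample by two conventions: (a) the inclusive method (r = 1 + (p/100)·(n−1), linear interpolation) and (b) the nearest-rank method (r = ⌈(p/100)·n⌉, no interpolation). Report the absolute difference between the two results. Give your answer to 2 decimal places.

Sorted: 15, 28, 29, 40, 41, 52, 65, 73, 84, 87, 90, 98, 99, 101, 103, 103, 108, 113.
n = 18.
(a) r = 16.3; between ranks 16 (103) and 17 (108): 104.5.
(b) the nearest-rank method: rank 17 → 108.
|104.5 − 108| = 3.5.

3.50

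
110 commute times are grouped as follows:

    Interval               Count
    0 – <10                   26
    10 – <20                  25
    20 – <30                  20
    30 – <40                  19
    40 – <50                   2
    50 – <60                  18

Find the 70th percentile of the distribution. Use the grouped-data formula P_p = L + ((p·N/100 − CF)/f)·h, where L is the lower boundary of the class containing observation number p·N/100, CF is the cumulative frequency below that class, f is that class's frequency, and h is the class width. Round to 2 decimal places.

N = 110; target position k = 70/100 · 110 = 77.
Cumulative frequencies: 26, 51, 71, 90, 92, 110.
Observation 77 falls in the class 30 – <40.
L = 30, CF = 71, f = 19, h = 10.
P70 = 30 + ((77 − 71)/19)·10 = 30 + 3.15789 = 33.1579.

33.16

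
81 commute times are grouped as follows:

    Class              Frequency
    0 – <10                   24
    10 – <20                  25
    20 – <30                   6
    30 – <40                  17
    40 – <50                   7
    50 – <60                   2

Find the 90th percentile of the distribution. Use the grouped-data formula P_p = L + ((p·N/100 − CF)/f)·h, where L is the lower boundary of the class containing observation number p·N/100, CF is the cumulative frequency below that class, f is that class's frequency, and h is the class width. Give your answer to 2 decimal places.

41.29

N = 81; target position k = 90/100 · 81 = 72.9.
Cumulative frequencies: 24, 49, 55, 72, 79, 81.
Observation 72.9 falls in the class 40 – <50.
L = 40, CF = 72, f = 7, h = 10.
P90 = 40 + ((72.9 − 72)/7)·10 = 40 + 1.28571 = 41.2857.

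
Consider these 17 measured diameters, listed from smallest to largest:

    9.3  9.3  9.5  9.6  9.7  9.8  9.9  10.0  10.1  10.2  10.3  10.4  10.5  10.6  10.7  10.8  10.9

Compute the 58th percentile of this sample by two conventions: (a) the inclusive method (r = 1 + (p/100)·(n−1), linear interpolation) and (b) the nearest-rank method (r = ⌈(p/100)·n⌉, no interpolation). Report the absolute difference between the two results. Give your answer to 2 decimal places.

n = 17.
(a) r = 10.28; between ranks 10 (10.2) and 11 (10.3): 10.228.
(b) the nearest-rank method: rank 10 → 10.2.
|10.228 − 10.2| = 0.028.

0.03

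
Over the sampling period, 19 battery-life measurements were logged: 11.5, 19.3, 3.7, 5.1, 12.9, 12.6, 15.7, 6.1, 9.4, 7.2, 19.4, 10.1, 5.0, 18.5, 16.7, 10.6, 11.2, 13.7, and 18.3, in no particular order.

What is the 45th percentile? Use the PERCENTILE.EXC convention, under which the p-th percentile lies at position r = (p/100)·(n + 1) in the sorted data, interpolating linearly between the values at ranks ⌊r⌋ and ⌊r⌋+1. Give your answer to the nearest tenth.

Sorted: 3.7, 5.0, 5.1, 6.1, 7.2, 9.4, 10.1, 10.6, 11.2, 11.5, 12.6, 12.9, 13.7, 15.7, 16.7, 18.3, 18.5, 19.3, 19.4.
n = 19.
r = (45/100)·(19 + 1) = 9.
r is an integer, so P45 is the value at rank 9: 11.2.

11.2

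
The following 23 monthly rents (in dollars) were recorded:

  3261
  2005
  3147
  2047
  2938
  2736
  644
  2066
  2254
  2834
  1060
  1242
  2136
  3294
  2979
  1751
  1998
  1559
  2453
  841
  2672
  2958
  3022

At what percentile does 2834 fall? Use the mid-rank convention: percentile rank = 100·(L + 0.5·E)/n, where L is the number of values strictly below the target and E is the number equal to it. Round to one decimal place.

Sorted: 644, 841, 1060, 1242, 1559, 1751, 1998, 2005, 2047, 2066, 2136, 2254, 2453, 2672, 2736, 2834, 2938, 2958, 2979, 3022, 3147, 3261, 3294.
Count below 2834: L = 15; count equal: E = 1; n = 23.
Percentile rank = 100·(15 + 0.5·1)/23 = 100·15.5/23 = 67.39.

67.4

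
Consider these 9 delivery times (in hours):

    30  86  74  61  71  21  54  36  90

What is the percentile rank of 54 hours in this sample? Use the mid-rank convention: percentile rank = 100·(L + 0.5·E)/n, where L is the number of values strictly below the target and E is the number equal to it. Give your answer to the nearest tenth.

Sorted: 21, 30, 36, 54, 61, 71, 74, 86, 90.
Count below 54: L = 3; count equal: E = 1; n = 9.
Percentile rank = 100·(3 + 0.5·1)/9 = 100·3.5/9 = 38.89.

38.9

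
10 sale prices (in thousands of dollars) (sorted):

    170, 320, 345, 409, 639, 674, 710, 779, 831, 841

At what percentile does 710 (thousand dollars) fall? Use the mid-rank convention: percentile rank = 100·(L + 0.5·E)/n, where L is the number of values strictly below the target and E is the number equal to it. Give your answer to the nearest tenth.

Count below 710: L = 6; count equal: E = 1; n = 10.
Percentile rank = 100·(6 + 0.5·1)/10 = 100·6.5/10 = 65.

65.0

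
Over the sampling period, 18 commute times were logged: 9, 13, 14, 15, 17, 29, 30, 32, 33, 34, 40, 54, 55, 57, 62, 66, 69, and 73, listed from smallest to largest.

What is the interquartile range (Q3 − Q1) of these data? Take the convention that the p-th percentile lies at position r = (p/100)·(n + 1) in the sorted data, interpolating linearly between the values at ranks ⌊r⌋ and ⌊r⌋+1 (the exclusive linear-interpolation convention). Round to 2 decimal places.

41.75

n = 18.
P25: r = 4.75; ranks 4–5 are 15, 17; interpolating gives 16.5.
P75: r = 14.25; ranks 14–15 are 57, 62; interpolating gives 58.25.
Difference: 58.25 − 16.5 = 41.75.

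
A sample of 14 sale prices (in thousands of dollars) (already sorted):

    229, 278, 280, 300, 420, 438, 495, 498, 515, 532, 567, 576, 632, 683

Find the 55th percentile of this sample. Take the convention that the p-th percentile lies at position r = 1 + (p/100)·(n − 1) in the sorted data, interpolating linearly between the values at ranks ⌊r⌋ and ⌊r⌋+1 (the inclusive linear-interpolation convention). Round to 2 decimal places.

500.55

n = 14.
r = 1 + (55/100)·(14 − 1) = 1 + 7.15 = 8.15.
Rank 8 is 498 and rank 9 is 515.
Interpolate: 498 + 0.15·(515 − 498) = 498 + 0.15·17 = 500.55.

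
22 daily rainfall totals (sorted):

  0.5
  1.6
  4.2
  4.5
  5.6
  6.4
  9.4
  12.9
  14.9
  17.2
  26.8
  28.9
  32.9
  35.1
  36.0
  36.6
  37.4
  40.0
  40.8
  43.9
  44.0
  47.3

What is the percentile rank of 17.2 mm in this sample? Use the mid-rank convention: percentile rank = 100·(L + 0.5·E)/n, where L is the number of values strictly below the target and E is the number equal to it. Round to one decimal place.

Count below 17.2: L = 9; count equal: E = 1; n = 22.
Percentile rank = 100·(9 + 0.5·1)/22 = 100·9.5/22 = 43.18.

43.2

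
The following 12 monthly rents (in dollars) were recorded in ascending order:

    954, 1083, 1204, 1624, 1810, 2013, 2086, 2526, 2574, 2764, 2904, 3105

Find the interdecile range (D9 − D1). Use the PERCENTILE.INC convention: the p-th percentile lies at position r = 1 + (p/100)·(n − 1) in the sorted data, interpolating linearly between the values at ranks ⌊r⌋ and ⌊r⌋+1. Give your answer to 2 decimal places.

n = 12.
P10: r = 2.1; ranks 2–3 are 1083, 1204; interpolating gives 1095.1.
P90: r = 10.9; ranks 10–11 are 2764, 2904; interpolating gives 2890.
Difference: 2890 − 1095.1 = 1794.9.

1794.90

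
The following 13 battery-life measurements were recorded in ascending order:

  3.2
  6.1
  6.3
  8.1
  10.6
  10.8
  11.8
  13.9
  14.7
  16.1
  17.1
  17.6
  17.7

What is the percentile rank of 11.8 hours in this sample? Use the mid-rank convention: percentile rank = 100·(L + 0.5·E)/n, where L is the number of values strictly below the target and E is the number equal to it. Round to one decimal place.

Count below 11.8: L = 6; count equal: E = 1; n = 13.
Percentile rank = 100·(6 + 0.5·1)/13 = 100·6.5/13 = 50.

50.0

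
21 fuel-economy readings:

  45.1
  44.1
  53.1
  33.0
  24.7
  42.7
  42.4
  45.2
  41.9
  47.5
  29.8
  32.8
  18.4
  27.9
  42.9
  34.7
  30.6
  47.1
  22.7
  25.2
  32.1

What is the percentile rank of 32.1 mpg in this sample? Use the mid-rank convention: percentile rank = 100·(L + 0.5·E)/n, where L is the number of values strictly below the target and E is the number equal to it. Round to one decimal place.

Sorted: 18.4, 22.7, 24.7, 25.2, 27.9, 29.8, 30.6, 32.1, 32.8, 33.0, 34.7, 41.9, 42.4, 42.7, 42.9, 44.1, 45.1, 45.2, 47.1, 47.5, 53.1.
Count below 32.1: L = 7; count equal: E = 1; n = 21.
Percentile rank = 100·(7 + 0.5·1)/21 = 100·7.5/21 = 35.71.

35.7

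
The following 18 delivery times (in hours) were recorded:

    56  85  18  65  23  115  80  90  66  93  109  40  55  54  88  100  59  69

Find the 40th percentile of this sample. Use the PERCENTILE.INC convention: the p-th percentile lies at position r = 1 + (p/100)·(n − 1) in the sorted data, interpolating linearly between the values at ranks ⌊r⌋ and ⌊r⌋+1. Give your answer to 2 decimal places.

63.80

Sorted: 18, 23, 40, 54, 55, 56, 59, 65, 66, 69, 80, 85, 88, 90, 93, 100, 109, 115.
n = 18.
r = 1 + (40/100)·(18 − 1) = 1 + 6.8 = 7.8.
Rank 7 is 59 and rank 8 is 65.
Interpolate: 59 + 0.8·(65 − 59) = 59 + 0.8·6 = 63.8.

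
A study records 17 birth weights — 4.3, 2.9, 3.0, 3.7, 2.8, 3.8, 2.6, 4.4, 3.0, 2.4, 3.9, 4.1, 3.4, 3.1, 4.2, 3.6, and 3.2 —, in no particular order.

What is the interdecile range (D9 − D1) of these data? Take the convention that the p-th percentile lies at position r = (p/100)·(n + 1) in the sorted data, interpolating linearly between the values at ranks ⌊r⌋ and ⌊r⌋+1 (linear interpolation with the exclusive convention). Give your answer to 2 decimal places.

1.76

Sorted: 2.4, 2.6, 2.8, 2.9, 3.0, 3.0, 3.1, 3.2, 3.4, 3.6, 3.7, 3.8, 3.9, 4.1, 4.2, 4.3, 4.4.
n = 17.
P10: r = 1.8; ranks 1–2 are 2.4, 2.6; interpolating gives 2.56.
P90: r = 16.2; ranks 16–17 are 4.3, 4.4; interpolating gives 4.32.
Difference: 4.32 − 2.56 = 1.76.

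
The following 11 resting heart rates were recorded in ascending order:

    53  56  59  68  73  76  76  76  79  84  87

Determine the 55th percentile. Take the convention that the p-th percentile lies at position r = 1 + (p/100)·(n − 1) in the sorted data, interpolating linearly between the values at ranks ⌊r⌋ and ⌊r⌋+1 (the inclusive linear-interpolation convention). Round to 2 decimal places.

76.00

n = 11.
r = 1 + (55/100)·(11 − 1) = 1 + 5.5 = 6.5.
Rank 6 is 76 and rank 7 is 76.
Interpolate: 76 + 0.5·(76 − 76) = 76 + 0.5·0 = 76.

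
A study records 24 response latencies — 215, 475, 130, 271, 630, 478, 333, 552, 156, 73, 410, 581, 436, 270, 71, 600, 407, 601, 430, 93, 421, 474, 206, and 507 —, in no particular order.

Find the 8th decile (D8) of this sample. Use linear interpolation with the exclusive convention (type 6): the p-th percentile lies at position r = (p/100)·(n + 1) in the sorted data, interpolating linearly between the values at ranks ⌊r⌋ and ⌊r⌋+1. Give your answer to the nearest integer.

Sorted: 71, 73, 93, 130, 156, 206, 215, 270, 271, 333, 407, 410, 421, 430, 436, 474, 475, 478, 507, 552, 581, 600, 601, 630.
n = 24.
r = (80/100)·(24 + 1) = 20.
r is an integer, so P80 is the value at rank 20: 552.

552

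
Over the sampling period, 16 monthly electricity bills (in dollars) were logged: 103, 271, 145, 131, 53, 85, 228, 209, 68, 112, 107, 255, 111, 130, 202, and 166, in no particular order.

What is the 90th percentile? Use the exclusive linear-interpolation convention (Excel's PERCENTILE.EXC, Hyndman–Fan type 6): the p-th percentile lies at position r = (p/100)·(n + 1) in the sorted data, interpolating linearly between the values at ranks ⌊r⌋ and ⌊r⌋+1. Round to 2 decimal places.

259.80

Sorted: 53, 68, 85, 103, 107, 111, 112, 130, 131, 145, 166, 202, 209, 228, 255, 271.
n = 16.
r = (90/100)·(16 + 1) = 15.3.
Rank 15 is 255 and rank 16 is 271.
Interpolate: 255 + 0.3·(271 − 255) = 255 + 0.3·16 = 259.8.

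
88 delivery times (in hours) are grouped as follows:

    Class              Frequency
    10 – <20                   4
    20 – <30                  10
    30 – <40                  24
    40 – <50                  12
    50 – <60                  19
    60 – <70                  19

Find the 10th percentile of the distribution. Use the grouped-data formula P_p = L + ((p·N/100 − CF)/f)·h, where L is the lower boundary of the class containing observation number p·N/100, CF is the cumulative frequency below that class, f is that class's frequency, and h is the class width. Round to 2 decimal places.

N = 88; target position k = 10/100 · 88 = 8.8.
Cumulative frequencies: 4, 14, 38, 50, 69, 88.
Observation 8.8 falls in the class 20 – <30.
L = 20, CF = 4, f = 10, h = 10.
P10 = 20 + ((8.8 − 4)/10)·10 = 20 + 4.8 = 24.8.

24.80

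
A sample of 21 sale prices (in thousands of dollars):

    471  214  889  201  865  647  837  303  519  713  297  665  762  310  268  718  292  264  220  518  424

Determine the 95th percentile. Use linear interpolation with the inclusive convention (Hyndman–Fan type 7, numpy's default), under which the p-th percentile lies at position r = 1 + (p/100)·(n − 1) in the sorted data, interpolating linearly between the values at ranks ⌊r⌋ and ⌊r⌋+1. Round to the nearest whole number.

865

Sorted: 201, 214, 220, 264, 268, 292, 297, 303, 310, 424, 471, 518, 519, 647, 665, 713, 718, 762, 837, 865, 889.
n = 21.
r = 1 + (95/100)·(21 − 1) = 1 + 19 = 20.
r is an integer, so P95 is the value at rank 20: 865.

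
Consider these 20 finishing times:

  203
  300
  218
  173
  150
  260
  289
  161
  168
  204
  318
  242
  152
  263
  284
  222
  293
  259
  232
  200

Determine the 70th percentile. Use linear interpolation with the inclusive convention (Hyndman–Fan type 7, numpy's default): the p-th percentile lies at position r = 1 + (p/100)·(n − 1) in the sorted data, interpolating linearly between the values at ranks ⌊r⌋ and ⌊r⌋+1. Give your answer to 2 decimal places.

260.90

Sorted: 150, 152, 161, 168, 173, 200, 203, 204, 218, 222, 232, 242, 259, 260, 263, 284, 289, 293, 300, 318.
n = 20.
r = 1 + (70/100)·(20 − 1) = 1 + 13.3 = 14.3.
Rank 14 is 260 and rank 15 is 263.
Interpolate: 260 + 0.3·(263 − 260) = 260 + 0.3·3 = 260.9.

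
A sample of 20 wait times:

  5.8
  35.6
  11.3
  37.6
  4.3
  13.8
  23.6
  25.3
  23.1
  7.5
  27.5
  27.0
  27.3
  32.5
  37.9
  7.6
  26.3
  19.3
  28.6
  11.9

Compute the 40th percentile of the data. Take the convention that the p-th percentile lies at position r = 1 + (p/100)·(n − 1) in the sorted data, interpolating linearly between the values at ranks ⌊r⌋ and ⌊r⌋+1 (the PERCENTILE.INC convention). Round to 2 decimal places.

Sorted: 4.3, 5.8, 7.5, 7.6, 11.3, 11.9, 13.8, 19.3, 23.1, 23.6, 25.3, 26.3, 27.0, 27.3, 27.5, 28.6, 32.5, 35.6, 37.6, 37.9.
n = 20.
r = 1 + (40/100)·(20 − 1) = 1 + 7.6 = 8.6.
Rank 8 is 19.3 and rank 9 is 23.1.
Interpolate: 19.3 + 0.6·(23.1 − 19.3) = 19.3 + 0.6·3.8 = 21.58.

21.58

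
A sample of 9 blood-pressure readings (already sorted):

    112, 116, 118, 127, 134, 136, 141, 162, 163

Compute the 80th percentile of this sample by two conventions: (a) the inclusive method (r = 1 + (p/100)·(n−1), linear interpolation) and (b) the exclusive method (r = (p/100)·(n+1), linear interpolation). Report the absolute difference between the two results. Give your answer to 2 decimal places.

n = 9.
(a) r = 7.4; between ranks 7 (141) and 8 (162): 149.4.
(b) r = 8 → value at rank 8 = 162.
|149.4 − 162| = 12.6.

12.60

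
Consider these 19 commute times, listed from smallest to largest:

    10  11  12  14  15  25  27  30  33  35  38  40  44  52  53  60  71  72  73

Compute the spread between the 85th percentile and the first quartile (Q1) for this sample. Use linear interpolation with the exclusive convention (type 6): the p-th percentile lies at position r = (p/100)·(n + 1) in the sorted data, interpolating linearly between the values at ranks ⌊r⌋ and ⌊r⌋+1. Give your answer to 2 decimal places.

56.00

n = 19.
P25: r = 5 (integer) → 15.
P85: r = 17 (integer) → 71.
Difference: 71 − 15 = 56.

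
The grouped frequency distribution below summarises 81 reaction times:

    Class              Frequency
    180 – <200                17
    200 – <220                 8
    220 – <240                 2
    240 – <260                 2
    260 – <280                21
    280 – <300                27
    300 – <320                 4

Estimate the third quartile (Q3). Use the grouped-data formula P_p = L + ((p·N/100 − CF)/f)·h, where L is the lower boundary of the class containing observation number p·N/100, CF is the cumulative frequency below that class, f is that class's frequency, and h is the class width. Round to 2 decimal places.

287.96

N = 81; target position k = 75/100 · 81 = 60.75.
Cumulative frequencies: 17, 25, 27, 29, 50, 77, 81.
Observation 60.75 falls in the class 280 – <300.
L = 280, CF = 50, f = 27, h = 20.
P75 = 280 + ((60.75 − 50)/27)·20 = 280 + 7.96296 = 287.963.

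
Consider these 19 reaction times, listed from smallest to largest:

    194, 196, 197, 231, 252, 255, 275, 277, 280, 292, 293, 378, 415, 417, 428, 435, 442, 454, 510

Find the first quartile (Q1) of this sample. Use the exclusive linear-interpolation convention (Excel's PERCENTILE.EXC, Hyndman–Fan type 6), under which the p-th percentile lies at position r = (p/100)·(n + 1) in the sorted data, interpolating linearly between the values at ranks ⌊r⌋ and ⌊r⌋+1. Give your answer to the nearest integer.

n = 19.
r = (25/100)·(19 + 1) = 5.
r is an integer, so P25 is the value at rank 5: 252.

252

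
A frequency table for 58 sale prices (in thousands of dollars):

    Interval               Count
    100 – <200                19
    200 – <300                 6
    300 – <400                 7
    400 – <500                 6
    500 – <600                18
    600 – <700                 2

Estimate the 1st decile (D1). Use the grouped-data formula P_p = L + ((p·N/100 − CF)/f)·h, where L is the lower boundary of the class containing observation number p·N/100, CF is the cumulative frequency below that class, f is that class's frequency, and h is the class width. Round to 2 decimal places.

130.53

N = 58; target position k = 10/100 · 58 = 5.8.
Cumulative frequencies: 19, 25, 32, 38, 56, 58.
Observation 5.8 falls in the class 100 – <200.
L = 100, CF = 0, f = 19, h = 100.
P10 = 100 + ((5.8 − 0)/19)·100 = 100 + 30.5263 = 130.526.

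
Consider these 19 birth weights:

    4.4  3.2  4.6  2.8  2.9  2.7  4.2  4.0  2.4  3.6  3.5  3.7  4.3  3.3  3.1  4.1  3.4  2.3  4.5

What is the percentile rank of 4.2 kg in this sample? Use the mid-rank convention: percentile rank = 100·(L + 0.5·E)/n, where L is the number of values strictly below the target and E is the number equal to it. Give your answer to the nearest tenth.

Sorted: 2.3, 2.4, 2.7, 2.8, 2.9, 3.1, 3.2, 3.3, 3.4, 3.5, 3.6, 3.7, 4.0, 4.1, 4.2, 4.3, 4.4, 4.5, 4.6.
Count below 4.2: L = 14; count equal: E = 1; n = 19.
Percentile rank = 100·(14 + 0.5·1)/19 = 100·14.5/19 = 76.32.

76.3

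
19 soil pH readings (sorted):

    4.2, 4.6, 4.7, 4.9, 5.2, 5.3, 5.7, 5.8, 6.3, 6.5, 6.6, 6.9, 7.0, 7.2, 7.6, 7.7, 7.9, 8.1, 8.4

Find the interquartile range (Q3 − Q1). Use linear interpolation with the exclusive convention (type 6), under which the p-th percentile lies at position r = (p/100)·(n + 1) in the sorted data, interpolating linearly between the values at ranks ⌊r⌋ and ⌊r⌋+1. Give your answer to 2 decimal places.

2.40

n = 19.
P25: r = 5 (integer) → 5.2.
P75: r = 15 (integer) → 7.6.
Difference: 7.6 − 5.2 = 2.4.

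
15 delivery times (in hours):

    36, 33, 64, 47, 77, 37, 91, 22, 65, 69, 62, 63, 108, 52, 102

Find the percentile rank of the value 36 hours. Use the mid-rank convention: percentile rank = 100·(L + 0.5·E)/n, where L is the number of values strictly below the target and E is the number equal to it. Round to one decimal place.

Sorted: 22, 33, 36, 37, 47, 52, 62, 63, 64, 65, 69, 77, 91, 102, 108.
Count below 36: L = 2; count equal: E = 1; n = 15.
Percentile rank = 100·(2 + 0.5·1)/15 = 100·2.5/15 = 16.67.

16.7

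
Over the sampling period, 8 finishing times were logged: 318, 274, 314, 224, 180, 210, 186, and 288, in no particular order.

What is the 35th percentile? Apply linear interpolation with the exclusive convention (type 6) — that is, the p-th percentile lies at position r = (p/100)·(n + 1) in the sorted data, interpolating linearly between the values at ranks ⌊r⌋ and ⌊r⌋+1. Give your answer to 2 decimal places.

Sorted: 180, 186, 210, 224, 274, 288, 314, 318.
n = 8.
r = (35/100)·(8 + 1) = 3.15.
Rank 3 is 210 and rank 4 is 224.
Interpolate: 210 + 0.15·(224 − 210) = 210 + 0.15·14 = 212.1.

212.10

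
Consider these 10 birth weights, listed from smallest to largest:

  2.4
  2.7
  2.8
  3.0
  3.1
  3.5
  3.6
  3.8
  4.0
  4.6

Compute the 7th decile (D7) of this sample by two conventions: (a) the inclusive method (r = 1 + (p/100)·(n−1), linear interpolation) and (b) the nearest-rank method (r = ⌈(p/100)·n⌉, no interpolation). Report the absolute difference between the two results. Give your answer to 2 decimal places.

n = 10.
(a) r = 7.3; between ranks 7 (3.6) and 8 (3.8): 3.66.
(b) the nearest-rank method: rank 7 → 3.6.
|3.66 − 3.6| = 0.06.

0.06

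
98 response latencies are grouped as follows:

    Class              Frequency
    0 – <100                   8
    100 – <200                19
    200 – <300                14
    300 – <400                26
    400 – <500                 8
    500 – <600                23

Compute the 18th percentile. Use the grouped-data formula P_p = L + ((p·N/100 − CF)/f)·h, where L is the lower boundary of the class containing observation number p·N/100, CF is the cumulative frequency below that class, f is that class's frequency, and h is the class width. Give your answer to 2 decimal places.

150.74

N = 98; target position k = 18/100 · 98 = 17.64.
Cumulative frequencies: 8, 27, 41, 67, 75, 98.
Observation 17.64 falls in the class 100 – <200.
L = 100, CF = 8, f = 19, h = 100.
P18 = 100 + ((17.64 − 8)/19)·100 = 100 + 50.7368 = 150.737.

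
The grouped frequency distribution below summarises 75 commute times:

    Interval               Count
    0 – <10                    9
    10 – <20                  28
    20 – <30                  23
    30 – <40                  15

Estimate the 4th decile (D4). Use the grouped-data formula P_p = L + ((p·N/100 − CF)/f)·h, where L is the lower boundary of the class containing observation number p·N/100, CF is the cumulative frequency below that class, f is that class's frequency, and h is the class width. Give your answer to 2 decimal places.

17.50

N = 75; target position k = 40/100 · 75 = 30.
Cumulative frequencies: 9, 37, 60, 75.
Observation 30 falls in the class 10 – <20.
L = 10, CF = 9, f = 28, h = 10.
P40 = 10 + ((30 − 9)/28)·10 = 10 + 7.5 = 17.5.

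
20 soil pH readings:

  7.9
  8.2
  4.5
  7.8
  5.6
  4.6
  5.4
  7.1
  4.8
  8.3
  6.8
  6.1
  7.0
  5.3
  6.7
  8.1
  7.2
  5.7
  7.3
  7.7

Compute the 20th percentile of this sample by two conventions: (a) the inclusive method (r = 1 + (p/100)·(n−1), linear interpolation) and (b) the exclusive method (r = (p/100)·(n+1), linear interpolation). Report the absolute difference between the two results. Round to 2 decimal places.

Sorted: 4.5, 4.6, 4.8, 5.3, 5.4, 5.6, 5.7, 6.1, 6.7, 6.8, 7.0, 7.1, 7.2, 7.3, 7.7, 7.8, 7.9, 8.1, 8.2, 8.3.
n = 20.
(a) r = 4.8; between ranks 4 (5.3) and 5 (5.4): 5.38.
(b) r = 4.2; between ranks 4 (5.3) and 5 (5.4): 5.32.
|5.38 − 5.32| = 0.06.

0.06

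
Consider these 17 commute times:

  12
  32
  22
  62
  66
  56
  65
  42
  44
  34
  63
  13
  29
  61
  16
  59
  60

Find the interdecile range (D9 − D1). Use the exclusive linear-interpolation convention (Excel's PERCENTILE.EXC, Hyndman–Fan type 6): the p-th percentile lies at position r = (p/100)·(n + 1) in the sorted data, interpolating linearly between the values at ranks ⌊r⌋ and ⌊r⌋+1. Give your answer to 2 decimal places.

Sorted: 12, 13, 16, 22, 29, 32, 34, 42, 44, 56, 59, 60, 61, 62, 63, 65, 66.
n = 17.
P10: r = 1.8; ranks 1–2 are 12, 13; interpolating gives 12.8.
P90: r = 16.2; ranks 16–17 are 65, 66; interpolating gives 65.2.
Difference: 65.2 − 12.8 = 52.4.

52.40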